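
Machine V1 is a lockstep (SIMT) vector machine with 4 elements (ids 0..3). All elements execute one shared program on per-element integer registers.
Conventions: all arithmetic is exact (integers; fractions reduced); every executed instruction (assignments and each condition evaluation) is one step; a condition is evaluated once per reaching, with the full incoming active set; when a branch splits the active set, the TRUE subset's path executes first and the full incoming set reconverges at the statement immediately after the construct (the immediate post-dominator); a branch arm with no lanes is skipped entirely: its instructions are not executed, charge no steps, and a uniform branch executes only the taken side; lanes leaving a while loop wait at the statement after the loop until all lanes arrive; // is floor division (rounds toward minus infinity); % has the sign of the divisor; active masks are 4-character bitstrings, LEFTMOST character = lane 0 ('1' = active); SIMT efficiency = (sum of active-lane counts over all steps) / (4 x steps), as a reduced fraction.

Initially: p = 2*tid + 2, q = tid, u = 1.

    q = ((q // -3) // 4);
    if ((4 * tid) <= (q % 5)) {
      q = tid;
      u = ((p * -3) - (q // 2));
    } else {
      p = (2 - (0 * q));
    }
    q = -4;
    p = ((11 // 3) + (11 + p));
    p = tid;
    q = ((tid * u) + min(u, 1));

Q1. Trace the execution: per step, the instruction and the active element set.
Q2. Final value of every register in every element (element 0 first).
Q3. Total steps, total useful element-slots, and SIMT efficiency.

step 0: q <- ((q // -3) // 4)        1111
step 1: eval ((4 * tid) <= (q % 5))  1111
step 2: q <- tid                     1100
step 3: u <- ((p * -3) - (q // 2))   1100
step 4: p <- (2 - (0 * q))           0011
step 5: q <- -4                      1111
step 6: p <- ((11 // 3) + (11 + p))  1111
step 7: p <- tid                     1111
step 8: q <- ((tid * u) + min(u, 1)) 1111

Answer: 9 steps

p: 0,1,2,3
q: -6,-24,3,4
u: -6,-12,1,1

steps = 9; useful = 30; efficiency = 30/36 = 5/6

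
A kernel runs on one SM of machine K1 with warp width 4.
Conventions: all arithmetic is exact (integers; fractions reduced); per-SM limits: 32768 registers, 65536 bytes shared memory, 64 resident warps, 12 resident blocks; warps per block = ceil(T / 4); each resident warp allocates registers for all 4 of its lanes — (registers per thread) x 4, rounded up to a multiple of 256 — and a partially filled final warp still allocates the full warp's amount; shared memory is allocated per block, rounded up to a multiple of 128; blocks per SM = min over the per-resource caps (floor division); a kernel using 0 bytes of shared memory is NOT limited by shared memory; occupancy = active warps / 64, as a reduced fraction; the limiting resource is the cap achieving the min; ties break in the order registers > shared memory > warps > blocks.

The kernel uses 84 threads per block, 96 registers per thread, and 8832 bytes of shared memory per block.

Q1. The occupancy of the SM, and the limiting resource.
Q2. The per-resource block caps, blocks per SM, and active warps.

Answer: occupancy 63/64, limited by registers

registers: 3 blocks
shared memory: 7 blocks
warps: 3 blocks
blocks: 12 blocks

Answer: 3 blocks, 63 active warps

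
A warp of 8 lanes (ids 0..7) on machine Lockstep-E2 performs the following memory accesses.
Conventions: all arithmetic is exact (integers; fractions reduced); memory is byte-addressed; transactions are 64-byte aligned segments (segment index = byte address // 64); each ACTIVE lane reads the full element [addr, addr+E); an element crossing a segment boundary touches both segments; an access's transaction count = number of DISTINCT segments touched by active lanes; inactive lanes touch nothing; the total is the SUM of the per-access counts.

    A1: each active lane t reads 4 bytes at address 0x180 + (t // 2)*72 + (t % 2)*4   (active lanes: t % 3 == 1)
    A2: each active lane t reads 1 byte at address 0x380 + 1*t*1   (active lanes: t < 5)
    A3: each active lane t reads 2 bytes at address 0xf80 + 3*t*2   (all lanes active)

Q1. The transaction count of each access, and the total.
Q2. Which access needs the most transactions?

A1: 3 transactions
A2: 1 transaction
A3: 1 transaction

Answer: 3,1,1; total 5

Answer: A1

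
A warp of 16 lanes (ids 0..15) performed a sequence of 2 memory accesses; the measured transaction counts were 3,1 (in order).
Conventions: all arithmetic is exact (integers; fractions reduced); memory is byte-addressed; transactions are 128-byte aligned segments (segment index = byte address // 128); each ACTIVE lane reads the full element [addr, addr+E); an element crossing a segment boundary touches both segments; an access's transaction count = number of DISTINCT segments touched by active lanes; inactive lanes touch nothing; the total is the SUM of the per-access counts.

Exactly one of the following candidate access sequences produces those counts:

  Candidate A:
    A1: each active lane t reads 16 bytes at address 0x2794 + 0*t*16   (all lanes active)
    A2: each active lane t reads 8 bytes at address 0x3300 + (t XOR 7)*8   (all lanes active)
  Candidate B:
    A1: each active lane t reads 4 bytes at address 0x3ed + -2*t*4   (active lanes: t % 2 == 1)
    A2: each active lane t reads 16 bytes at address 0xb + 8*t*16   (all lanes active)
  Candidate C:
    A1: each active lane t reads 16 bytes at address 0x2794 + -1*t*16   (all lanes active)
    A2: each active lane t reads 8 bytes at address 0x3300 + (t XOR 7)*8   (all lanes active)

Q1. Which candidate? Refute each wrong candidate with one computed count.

A: A1 gives 1 transaction, not 3
B: A1 gives 2 transactions, not 3
C: all counts match (3,1)

Answer: C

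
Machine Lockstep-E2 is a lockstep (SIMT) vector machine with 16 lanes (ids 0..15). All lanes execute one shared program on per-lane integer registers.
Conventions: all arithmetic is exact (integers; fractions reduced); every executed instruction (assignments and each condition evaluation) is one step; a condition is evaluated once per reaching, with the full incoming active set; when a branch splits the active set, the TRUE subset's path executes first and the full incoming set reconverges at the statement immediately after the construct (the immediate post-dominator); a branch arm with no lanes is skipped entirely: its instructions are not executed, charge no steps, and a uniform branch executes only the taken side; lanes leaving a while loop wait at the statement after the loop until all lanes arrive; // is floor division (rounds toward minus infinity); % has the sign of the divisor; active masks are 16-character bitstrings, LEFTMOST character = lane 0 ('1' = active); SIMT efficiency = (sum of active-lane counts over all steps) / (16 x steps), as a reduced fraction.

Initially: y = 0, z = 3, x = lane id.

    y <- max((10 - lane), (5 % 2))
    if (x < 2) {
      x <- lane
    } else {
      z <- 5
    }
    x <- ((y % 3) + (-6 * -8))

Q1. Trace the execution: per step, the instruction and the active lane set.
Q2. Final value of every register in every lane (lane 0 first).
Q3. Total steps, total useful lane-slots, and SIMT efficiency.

step 0: y <- max((10 - lane), (5 % 2)) 1111111111111111
step 1: eval (x < 2)                 1111111111111111
step 2: x <- lane                    1100000000000000
step 3: z <- 5                       0011111111111111
step 4: x <- ((y % 3) + (-6 * -8))   1111111111111111

Answer: 5 steps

y: 10,9,8,7,6,5,4,3,2,1,1,1,1,1,1,1
z: 3,3,5,5,5,5,5,5,5,5,5,5,5,5,5,5
x: 49,48,50,49,48,50,49,48,50,49,49,49,49,49,49,49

steps = 5; useful = 64; efficiency = 64/80 = 4/5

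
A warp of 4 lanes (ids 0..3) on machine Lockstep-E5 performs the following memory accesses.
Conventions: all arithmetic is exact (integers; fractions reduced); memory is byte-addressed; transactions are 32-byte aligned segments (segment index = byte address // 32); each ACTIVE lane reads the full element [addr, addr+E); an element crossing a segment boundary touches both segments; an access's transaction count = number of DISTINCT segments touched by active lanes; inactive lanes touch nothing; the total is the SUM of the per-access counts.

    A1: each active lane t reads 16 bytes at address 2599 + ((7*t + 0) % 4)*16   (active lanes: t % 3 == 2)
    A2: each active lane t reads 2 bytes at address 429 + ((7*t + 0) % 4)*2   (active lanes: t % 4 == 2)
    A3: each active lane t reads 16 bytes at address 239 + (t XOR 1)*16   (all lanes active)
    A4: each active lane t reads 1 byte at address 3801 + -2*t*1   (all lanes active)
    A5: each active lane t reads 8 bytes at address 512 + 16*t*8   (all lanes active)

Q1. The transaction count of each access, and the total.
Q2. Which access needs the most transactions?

A1: 1 transaction
A2: 1 transaction
A3: 3 transactions
A4: 1 transaction
A5: 4 transactions

Answer: 1,1,3,1,4; total 10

Answer: A5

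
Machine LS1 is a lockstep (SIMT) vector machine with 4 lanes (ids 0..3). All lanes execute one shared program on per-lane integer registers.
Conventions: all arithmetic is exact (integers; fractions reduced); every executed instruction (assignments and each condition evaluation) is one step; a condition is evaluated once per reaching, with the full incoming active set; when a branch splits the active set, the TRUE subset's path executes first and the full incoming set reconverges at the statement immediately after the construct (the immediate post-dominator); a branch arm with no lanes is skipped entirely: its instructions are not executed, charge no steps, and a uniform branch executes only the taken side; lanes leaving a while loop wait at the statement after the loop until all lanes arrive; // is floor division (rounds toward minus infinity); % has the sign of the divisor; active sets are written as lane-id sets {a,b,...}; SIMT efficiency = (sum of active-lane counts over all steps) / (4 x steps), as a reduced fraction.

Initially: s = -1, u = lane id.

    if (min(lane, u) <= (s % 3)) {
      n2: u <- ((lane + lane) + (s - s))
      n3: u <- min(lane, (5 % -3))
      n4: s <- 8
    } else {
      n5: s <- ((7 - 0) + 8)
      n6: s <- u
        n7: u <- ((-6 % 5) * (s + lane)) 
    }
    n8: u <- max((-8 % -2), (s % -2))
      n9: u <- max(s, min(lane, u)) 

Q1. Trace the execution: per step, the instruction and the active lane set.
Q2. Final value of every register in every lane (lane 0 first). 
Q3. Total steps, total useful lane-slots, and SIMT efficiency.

step 0: eval (min(lane, u) <= (s % 3)) {0,1,2,3}
step 1: u <- ((lane + lane) + (s - s)) {0,1,2}
step 2: u <- min(lane, (5 % -3))     {0,1,2}
step 3: s <- 8                       {0,1,2}
step 4: s <- ((7 - 0) + 8)           {3}
step 5: s <- u                       {3}
step 6: u <- ((-6 % 5) * (s + lane)) {3}
step 7: u <- max((-8 % -2), (s % -2)) {0,1,2,3}
step 8: u <- max(s, min(lane, u))    {0,1,2,3}

Answer: 9 steps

s: 8,8,8,3
u: 8,8,8,3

steps = 9; useful = 24; efficiency = 24/36 = 2/3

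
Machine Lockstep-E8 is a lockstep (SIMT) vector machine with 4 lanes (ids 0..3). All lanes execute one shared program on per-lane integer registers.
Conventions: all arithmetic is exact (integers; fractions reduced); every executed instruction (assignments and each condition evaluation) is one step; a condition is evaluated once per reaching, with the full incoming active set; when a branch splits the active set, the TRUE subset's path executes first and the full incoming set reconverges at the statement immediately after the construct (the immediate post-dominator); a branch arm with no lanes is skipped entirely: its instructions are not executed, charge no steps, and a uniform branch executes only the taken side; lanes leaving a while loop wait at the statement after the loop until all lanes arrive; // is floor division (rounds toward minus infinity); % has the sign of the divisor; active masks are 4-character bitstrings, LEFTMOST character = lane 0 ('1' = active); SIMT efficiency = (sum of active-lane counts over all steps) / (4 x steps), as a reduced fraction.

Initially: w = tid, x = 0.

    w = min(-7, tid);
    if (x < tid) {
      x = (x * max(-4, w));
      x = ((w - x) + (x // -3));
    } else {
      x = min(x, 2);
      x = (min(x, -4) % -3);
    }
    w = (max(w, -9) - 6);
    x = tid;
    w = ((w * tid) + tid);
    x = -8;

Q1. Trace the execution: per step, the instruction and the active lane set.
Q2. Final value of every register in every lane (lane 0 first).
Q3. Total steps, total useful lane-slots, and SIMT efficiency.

step 0: w <- min(-7, tid)            1111
step 1: eval (x < tid)               1111
step 2: x <- (x * max(-4, w))        0111
step 3: x <- ((w - x) + (x // -3))   0111
step 4: x <- min(x, 2)               1000
step 5: x <- (min(x, -4) % -3)       1000
step 6: w <- (max(w, -9) - 6)        1111
step 7: x <- tid                     1111
step 8: w <- ((w * tid) + tid)       1111
step 9: x <- -8                      1111

Answer: 10 steps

w: 0,-12,-24,-36
x: -8,-8,-8,-8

steps = 10; useful = 32; efficiency = 32/40 = 4/5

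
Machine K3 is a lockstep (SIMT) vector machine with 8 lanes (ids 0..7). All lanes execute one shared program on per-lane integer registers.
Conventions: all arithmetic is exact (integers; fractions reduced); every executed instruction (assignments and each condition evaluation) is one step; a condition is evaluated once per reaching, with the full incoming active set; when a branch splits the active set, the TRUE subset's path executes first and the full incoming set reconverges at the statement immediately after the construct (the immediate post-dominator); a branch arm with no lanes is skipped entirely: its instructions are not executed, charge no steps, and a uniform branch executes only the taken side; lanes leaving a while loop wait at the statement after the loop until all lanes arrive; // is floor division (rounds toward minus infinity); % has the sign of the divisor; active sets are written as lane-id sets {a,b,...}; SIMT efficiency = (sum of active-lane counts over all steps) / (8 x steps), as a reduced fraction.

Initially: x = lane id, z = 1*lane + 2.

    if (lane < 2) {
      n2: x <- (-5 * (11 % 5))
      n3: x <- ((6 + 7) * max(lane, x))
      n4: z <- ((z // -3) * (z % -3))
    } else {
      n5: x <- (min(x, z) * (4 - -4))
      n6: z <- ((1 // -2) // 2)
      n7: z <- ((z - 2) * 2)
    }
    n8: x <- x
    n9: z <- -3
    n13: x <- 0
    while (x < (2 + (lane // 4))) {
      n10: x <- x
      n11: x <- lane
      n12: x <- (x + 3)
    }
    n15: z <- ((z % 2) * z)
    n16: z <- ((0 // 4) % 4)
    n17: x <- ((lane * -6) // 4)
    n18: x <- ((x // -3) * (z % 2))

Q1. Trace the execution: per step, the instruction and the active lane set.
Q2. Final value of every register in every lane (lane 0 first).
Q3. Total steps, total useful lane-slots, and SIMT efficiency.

step 0: eval (lane < 2)              {0,1,2,3,4,5,6,7}
step 1: x <- (-5 * (11 % 5))         {0,1}
step 2: x <- ((6 + 7) * max(lane, x)) {0,1}
step 3: z <- ((z // -3) * (z % -3))  {0,1}
step 4: x <- (min(x, z) * (4 - -4))  {2,3,4,5,6,7}
step 5: z <- ((1 // -2) // 2)        {2,3,4,5,6,7}
step 6: z <- ((z - 2) * 2)           {2,3,4,5,6,7}
step 7: x <- x                       {0,1,2,3,4,5,6,7}
step 8: z <- -3                      {0,1,2,3,4,5,6,7}
step 9: x <- 0                       {0,1,2,3,4,5,6,7}
step 10: eval (x < (2 + (lane // 4))) {0,1,2,3,4,5,6,7}
step 11: x <- x                       {0,1,2,3,4,5,6,7}
step 12: x <- lane                    {0,1,2,3,4,5,6,7}
step 13: x <- (x + 3)                 {0,1,2,3,4,5,6,7}
step 14: eval (x < (2 + (lane // 4))) {0,1,2,3,4,5,6,7}
step 15: z <- ((z % 2) * z)           {0,1,2,3,4,5,6,7}
step 16: z <- ((0 // 4) % 4)          {0,1,2,3,4,5,6,7}
step 17: x <- ((lane * -6) // 4)      {0,1,2,3,4,5,6,7}
step 18: x <- ((x // -3) * (z % 2))   {0,1,2,3,4,5,6,7}

Answer: 19 steps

x: 0,0,0,0,0,0,0,0
z: 0,0,0,0,0,0,0,0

steps = 19; useful = 128; efficiency = 128/152 = 16/19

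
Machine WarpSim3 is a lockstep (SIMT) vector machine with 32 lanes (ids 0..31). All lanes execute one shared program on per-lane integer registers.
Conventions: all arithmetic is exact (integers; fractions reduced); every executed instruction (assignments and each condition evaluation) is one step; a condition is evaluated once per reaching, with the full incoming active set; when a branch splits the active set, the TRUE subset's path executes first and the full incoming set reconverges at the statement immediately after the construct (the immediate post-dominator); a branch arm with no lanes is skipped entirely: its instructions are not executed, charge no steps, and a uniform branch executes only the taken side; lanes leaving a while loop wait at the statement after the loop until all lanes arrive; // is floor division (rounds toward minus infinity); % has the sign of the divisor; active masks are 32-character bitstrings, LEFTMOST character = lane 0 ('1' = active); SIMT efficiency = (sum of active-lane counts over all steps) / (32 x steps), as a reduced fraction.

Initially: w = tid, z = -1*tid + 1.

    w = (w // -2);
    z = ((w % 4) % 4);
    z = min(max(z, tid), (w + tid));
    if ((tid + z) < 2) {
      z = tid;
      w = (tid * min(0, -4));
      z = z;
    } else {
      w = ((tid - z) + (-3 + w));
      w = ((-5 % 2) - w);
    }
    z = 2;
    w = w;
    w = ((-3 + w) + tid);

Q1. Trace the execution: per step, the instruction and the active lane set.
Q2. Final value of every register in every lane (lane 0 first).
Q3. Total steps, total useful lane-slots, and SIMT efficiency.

step 0: w <- (w // -2)               11111111111111111111111111111111
step 1: z <- ((w % 4) % 4)           11111111111111111111111111111111
step 2: z <- min(max(z, tid), (w + tid)) 11111111111111111111111111111111
step 3: eval ((tid + z) < 2)         11111111111111111111111111111111
step 4: z <- tid                     11000000000000000000000000000000
step 5: w <- (tid * min(0, -4))      11000000000000000000000000000000
step 6: z <- z                       11000000000000000000000000000000
step 7: w <- ((tid - z) + (-3 + w))  00111111111111111111111111111111
step 8: w <- ((-5 % 2) - w)          00111111111111111111111111111111
step 9: z <- 2                       11111111111111111111111111111111
step 10: w <- w                       11111111111111111111111111111111
step 11: w <- ((-3 + w) + tid)        11111111111111111111111111111111

Answer: 12 steps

w: -3,-6,3,4,5,6,7,8,9,10,11,12,13,14,15,16,17,18,19,20,21,22,23,24,25,26,27,28,29,30,31,32
z: 2,2,2,2,2,2,2,2,2,2,2,2,2,2,2,2,2,2,2,2,2,2,2,2,2,2,2,2,2,2,2,2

steps = 12; useful = 290; efficiency = 290/384 = 145/192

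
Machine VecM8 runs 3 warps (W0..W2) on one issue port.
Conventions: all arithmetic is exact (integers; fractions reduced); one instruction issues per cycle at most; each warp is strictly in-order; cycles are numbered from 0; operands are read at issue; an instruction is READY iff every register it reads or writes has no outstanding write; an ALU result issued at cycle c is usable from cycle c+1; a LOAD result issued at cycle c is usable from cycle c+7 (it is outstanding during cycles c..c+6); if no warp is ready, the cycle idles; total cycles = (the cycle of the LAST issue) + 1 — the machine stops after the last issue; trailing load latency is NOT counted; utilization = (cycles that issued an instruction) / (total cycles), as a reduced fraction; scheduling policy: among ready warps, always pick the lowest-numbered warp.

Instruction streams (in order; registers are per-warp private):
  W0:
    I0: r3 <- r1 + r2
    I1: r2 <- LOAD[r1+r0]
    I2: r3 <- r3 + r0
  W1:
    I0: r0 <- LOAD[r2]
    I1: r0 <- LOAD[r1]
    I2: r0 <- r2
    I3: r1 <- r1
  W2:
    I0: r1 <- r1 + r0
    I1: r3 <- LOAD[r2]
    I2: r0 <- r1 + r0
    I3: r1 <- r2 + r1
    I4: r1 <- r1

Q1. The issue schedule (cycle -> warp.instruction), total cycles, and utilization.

cycle 0: W0.I0
cycle 1: W0.I1
cycle 2: W0.I2
cycle 3: W1.I0
cycle 4: W2.I0
cycle 5: W2.I1
cycle 6: W2.I2
cycle 7: W2.I3
cycle 8: W2.I4
cycle 9: idle
cycle 10: W1.I1
cycle 11: idle
cycle 12: idle
cycle 13: idle
cycle 14: idle
cycle 15: idle
cycle 16: idle
cycle 17: W1.I2
cycle 18: W1.I3

Answer: 19 cycles, utilization 12/19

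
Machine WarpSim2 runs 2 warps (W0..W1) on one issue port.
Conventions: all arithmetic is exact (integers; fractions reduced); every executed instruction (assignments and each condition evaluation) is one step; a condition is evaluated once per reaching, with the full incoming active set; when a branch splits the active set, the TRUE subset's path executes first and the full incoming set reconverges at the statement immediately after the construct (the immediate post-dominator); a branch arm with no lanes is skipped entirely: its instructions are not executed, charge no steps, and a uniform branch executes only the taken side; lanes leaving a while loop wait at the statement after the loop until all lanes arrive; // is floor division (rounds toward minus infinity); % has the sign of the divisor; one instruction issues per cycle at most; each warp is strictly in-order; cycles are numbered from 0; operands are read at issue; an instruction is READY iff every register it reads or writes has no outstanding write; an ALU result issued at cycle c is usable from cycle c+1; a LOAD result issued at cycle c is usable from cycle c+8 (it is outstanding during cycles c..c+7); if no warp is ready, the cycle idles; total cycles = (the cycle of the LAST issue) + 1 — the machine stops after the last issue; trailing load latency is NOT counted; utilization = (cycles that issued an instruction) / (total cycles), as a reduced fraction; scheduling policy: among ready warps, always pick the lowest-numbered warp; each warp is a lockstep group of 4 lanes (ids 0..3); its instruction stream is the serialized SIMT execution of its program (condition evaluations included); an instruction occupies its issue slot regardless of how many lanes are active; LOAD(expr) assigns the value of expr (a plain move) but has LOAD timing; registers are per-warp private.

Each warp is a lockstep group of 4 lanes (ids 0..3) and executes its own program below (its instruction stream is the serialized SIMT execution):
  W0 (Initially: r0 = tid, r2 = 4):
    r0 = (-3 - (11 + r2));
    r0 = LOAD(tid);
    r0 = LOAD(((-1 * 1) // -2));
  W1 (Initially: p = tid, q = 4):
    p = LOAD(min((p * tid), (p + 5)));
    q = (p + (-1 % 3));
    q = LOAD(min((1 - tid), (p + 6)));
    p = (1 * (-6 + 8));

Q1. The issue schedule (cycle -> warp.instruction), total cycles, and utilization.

cycle 0: W0.I0
cycle 1: W0.I1
cycle 2: W1.I0
cycle 3: idle
cycle 4: idle
cycle 5: idle
cycle 6: idle
cycle 7: idle
cycle 8: idle
cycle 9: W0.I2
cycle 10: W1.I1
cycle 11: W1.I2
cycle 12: W1.I3

Answer: 13 cycles, utilization 7/13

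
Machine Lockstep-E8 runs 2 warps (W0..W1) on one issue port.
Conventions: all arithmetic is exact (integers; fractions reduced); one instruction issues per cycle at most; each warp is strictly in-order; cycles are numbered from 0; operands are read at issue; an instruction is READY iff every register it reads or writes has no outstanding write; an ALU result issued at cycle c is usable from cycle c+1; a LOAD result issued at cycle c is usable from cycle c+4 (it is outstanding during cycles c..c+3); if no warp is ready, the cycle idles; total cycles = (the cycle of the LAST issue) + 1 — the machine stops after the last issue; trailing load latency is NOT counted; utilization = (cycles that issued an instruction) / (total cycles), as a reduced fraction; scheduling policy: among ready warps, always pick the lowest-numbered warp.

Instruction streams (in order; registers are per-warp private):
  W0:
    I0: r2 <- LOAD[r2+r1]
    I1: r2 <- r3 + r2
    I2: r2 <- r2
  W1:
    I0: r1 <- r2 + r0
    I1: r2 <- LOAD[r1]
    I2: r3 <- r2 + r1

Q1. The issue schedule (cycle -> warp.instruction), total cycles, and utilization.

cycle 0: W0.I0
cycle 1: W1.I0
cycle 2: W1.I1
cycle 3: idle
cycle 4: W0.I1
cycle 5: W0.I2
cycle 6: W1.I2

Answer: 7 cycles, utilization 6/7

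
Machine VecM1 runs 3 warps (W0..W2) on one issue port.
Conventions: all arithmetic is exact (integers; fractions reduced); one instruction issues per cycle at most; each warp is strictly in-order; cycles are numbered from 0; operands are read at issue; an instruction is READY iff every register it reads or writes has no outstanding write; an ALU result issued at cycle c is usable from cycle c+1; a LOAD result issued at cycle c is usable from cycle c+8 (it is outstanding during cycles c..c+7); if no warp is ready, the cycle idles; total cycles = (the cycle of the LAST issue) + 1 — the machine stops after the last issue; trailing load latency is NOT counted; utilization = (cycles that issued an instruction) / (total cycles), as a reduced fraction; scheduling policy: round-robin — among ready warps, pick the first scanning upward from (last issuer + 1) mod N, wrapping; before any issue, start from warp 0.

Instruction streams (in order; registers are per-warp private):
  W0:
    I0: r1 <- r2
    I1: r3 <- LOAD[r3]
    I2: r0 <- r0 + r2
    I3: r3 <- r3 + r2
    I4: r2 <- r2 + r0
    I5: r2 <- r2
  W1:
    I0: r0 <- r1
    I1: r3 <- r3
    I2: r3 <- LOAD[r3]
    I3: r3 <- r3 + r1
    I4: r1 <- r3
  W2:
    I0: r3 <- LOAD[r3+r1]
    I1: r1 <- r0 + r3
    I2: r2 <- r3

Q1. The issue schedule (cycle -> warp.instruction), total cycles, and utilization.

cycle 0: W0.I0
cycle 1: W1.I0
cycle 2: W2.I0
cycle 3: W0.I1
cycle 4: W1.I1
cycle 5: W0.I2
cycle 6: W1.I2
cycle 7: idle
cycle 8: idle
cycle 9: idle
cycle 10: W2.I1
cycle 11: W0.I3
cycle 12: W2.I2
cycle 13: W0.I4
cycle 14: W1.I3
cycle 15: W0.I5
cycle 16: W1.I4

Answer: 17 cycles, utilization 14/17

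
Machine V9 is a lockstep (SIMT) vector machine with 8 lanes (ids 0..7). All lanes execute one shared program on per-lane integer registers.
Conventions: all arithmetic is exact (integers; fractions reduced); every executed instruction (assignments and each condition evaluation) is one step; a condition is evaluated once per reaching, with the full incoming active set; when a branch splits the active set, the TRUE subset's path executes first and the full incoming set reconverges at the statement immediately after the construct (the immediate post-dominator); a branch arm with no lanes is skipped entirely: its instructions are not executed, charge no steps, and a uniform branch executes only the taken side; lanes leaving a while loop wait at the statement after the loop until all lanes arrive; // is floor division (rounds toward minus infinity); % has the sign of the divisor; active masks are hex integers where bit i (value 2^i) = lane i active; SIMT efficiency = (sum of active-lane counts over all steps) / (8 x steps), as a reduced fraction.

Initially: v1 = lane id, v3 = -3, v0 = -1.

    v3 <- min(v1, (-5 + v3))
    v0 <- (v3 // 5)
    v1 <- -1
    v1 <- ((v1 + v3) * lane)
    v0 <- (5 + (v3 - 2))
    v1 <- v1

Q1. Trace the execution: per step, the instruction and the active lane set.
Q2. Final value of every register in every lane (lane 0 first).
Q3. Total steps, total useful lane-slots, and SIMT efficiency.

step 0: v3 <- min(v1, (-5 + v3))     0xff
step 1: v0 <- (v3 // 5)              0xff
step 2: v1 <- -1                     0xff
step 3: v1 <- ((v1 + v3) * lane)     0xff
step 4: v0 <- (5 + (v3 - 2))         0xff
step 5: v1 <- v1                     0xff

Answer: 6 steps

v1: 0,-9,-18,-27,-36,-45,-54,-63
v3: -8,-8,-8,-8,-8,-8,-8,-8
v0: -5,-5,-5,-5,-5,-5,-5,-5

steps = 6; useful = 48; efficiency = 48/48 = 1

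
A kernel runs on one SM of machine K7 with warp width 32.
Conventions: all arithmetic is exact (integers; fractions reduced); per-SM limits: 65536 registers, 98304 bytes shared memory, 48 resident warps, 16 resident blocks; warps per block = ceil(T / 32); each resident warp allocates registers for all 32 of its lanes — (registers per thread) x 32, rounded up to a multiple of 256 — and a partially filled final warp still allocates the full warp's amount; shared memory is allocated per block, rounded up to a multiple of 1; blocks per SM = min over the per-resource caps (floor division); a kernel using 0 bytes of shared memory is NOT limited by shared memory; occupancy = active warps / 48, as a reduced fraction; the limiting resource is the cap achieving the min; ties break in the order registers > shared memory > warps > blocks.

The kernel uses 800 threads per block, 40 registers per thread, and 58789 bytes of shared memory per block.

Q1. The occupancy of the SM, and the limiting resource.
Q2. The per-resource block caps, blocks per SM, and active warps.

Answer: occupancy 25/48, limited by shared memory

registers: 2 blocks
shared memory: 1 block
warps: 1 block
blocks: 16 blocks

Answer: 1 block, 25 active warps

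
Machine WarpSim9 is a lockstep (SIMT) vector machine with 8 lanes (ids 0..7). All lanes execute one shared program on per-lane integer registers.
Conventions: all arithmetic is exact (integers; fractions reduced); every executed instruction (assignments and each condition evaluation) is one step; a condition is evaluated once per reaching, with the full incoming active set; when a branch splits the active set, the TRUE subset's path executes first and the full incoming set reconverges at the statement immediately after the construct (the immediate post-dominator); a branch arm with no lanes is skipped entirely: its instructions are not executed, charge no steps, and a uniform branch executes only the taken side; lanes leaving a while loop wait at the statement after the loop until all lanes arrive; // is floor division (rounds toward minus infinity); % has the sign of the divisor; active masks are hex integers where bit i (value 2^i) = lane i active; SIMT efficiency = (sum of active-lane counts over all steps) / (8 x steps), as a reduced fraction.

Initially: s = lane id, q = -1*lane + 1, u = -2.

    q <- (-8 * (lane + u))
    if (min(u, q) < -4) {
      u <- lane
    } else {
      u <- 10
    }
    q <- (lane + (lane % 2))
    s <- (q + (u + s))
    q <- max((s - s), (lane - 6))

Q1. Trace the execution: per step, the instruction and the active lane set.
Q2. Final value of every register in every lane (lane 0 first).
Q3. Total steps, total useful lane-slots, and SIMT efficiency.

step 0: q <- (-8 * (lane + u))       0xff
step 1: eval (min(u, q) < -4)        0xff
step 2: u <- lane                    0xf8
step 3: u <- 10                      0x07
step 4: q <- (lane + (lane % 2))     0xff
step 5: s <- (q + (u + s))           0xff
step 6: q <- max((s - s), (lane - 6)) 0xff

Answer: 7 steps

s: 10,13,14,10,12,16,18,22
q: 0,0,0,0,0,0,0,1
u: 10,10,10,3,4,5,6,7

steps = 7; useful = 48; efficiency = 48/56 = 6/7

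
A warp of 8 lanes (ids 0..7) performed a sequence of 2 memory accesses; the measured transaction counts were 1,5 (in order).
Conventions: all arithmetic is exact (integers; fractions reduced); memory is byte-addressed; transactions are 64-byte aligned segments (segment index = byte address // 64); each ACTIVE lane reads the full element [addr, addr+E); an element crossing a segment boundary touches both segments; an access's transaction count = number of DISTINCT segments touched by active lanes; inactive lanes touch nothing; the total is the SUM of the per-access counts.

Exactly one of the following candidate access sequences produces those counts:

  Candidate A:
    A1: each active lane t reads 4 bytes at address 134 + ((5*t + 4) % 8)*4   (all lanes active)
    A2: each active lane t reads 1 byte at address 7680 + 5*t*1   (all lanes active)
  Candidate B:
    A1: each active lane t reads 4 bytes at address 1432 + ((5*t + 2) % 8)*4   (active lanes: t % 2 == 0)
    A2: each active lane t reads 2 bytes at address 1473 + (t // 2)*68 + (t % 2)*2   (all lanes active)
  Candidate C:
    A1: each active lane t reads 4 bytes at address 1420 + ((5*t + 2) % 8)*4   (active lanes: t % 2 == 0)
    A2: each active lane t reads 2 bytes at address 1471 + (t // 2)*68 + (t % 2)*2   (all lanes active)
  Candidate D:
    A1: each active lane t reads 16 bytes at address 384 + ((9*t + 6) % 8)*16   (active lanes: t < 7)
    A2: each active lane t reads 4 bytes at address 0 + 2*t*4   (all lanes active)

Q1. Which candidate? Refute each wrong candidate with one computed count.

A: A2 gives 1 transaction, not 5
B: A2 gives 4 transactions, not 5
D: A1 gives 2 transactions, not 1
C: all counts match (1,5)

Answer: C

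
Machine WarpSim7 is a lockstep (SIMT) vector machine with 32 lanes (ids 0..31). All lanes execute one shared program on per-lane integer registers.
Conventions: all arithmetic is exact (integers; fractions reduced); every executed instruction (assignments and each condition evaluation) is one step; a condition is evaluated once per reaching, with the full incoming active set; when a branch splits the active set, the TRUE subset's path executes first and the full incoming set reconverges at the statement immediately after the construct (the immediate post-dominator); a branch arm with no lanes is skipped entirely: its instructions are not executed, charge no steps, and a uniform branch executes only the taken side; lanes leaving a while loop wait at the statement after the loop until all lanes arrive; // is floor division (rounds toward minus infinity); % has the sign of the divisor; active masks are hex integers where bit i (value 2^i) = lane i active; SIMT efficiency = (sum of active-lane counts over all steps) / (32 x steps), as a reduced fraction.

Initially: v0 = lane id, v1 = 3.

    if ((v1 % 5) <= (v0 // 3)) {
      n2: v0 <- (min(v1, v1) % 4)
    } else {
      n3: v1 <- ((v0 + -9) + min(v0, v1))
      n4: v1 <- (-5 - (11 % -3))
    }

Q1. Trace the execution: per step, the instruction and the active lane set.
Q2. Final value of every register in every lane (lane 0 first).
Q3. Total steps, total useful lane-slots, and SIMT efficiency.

step 0: eval ((v1 % 5) <= (v0 // 3)) 0xffffffff
step 1: v0 <- (min(v1, v1) % 4)      0xfffffe00
step 2: v1 <- ((v0 + -9) + min(v0, v1)) 0x000001ff
step 3: v1 <- (-5 - (11 % -3))       0x000001ff

Answer: 4 steps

v0: 0,1,2,3,4,5,6,7,8,3,3,3,3,3,3,3,3,3,3,3,3,3,3,3,3,3,3,3,3,3,3,3
v1: -4,-4,-4,-4,-4,-4,-4,-4,-4,3,3,3,3,3,3,3,3,3,3,3,3,3,3,3,3,3,3,3,3,3,3,3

steps = 4; useful = 73; efficiency = 73/128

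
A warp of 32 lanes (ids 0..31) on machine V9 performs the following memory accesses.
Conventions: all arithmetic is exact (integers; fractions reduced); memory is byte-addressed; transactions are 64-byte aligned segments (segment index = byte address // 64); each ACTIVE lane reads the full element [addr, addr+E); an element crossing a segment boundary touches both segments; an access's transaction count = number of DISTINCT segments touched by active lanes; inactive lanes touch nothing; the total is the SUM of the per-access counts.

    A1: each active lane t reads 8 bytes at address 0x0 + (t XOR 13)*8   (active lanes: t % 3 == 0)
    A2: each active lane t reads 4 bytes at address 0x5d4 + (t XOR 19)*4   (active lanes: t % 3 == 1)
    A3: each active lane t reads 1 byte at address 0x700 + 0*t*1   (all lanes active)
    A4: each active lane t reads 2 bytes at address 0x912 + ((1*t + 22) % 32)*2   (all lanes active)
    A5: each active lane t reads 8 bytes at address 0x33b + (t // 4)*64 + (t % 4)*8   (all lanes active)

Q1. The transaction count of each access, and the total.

A1: 4 transactions
A2: 3 transactions
A3: 1 transaction
A4: 2 transactions
A5: 9 transactions

Answer: 4,3,1,2,9; total 19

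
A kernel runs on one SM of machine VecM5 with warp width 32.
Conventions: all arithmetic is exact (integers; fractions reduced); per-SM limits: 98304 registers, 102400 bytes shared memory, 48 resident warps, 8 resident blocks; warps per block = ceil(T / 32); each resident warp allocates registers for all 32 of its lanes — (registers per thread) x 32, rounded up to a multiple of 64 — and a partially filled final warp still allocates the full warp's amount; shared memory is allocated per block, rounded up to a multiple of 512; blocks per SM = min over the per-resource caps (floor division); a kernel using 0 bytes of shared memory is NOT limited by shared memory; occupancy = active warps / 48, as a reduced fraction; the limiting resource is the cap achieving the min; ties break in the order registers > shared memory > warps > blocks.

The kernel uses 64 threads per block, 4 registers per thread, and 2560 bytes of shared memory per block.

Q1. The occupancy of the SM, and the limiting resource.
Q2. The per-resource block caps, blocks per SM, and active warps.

Answer: occupancy 1/3, limited by blocks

registers: 384 blocks
shared memory: 40 blocks
warps: 24 blocks
blocks: 8 blocks

Answer: 8 blocks, 16 active warps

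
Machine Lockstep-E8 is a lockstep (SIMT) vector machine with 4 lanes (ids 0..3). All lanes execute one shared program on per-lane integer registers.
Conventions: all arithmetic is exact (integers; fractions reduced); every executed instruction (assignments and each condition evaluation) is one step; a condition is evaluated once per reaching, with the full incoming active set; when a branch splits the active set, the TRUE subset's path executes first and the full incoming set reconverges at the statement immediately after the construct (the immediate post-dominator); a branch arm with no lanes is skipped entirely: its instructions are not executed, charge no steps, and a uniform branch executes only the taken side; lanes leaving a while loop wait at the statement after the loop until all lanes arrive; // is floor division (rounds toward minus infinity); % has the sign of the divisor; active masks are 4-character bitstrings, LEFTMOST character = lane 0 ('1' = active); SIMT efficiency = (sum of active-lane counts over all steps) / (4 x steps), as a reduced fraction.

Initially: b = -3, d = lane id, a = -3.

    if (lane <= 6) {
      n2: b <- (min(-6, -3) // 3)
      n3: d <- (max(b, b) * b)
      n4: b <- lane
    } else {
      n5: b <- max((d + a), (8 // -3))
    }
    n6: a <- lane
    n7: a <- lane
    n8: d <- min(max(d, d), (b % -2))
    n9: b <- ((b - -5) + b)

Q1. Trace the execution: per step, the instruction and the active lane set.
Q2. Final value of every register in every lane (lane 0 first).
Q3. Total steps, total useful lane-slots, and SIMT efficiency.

step 0: eval (lane <= 6)             1111
step 1: b <- (min(-6, -3) // 3)      1111
step 2: d <- (max(b, b) * b)         1111
step 3: b <- lane                    1111
step 4: a <- lane                    1111
step 5: a <- lane                    1111
step 6: d <- min(max(d, d), (b % -2)) 1111
step 7: b <- ((b - -5) + b)          1111

Answer: 8 steps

b: 5,7,9,11
d: 0,-1,0,-1
a: 0,1,2,3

steps = 8; useful = 32; efficiency = 32/32 = 1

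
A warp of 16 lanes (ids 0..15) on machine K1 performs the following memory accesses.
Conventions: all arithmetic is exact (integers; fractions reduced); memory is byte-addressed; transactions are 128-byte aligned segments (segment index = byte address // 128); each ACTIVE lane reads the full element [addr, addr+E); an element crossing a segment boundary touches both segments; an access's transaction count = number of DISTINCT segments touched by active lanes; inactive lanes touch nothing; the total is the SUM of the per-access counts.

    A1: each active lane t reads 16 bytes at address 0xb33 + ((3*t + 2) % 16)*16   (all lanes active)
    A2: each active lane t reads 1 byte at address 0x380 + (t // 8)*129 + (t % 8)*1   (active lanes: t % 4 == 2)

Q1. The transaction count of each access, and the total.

A1: 3 transactions
A2: 2 transactions

Answer: 3,2; total 5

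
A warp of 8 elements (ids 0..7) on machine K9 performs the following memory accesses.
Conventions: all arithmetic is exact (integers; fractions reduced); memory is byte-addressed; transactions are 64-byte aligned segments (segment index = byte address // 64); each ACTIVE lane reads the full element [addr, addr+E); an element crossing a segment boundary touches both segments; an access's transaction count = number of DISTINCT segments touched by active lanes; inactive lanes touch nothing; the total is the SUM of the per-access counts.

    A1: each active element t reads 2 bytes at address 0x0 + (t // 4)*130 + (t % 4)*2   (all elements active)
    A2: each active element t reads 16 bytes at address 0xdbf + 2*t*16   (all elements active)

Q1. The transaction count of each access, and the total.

A1: 2 transactions
A2: 5 transactions

Answer: 2,5; total 7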